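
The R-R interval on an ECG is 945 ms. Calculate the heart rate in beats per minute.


HR = 60 / RR_interval(s)
RR = 945 ms = 0.945 s
HR = 60 / 0.945 = 63.49 bpm


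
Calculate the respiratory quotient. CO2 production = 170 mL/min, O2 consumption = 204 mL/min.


RQ = VCO2 / VO2
RQ = 170 / 204
RQ = 0.8333


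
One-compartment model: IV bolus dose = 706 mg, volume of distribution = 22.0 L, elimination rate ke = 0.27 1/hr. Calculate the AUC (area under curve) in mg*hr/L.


C0 = Dose/Vd = 706/22.0 = 32.0909 mg/L
AUC = C0/ke = 32.0909/0.27
AUC = 118.9 mg*hr/L


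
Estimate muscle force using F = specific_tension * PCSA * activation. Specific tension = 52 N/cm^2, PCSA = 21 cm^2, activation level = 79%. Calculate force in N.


F = sigma * PCSA * activation
F = 52 * 21 * 0.79
F = 862.7 N


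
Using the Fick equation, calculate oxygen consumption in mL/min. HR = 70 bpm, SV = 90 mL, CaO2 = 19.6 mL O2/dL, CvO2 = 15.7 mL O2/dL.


CO = HR*SV = 70*90/1000 = 6.3 L/min
a-v O2 diff = 19.6 - 15.7 = 3.9 mL/dL
VO2 = CO * (CaO2-CvO2) * 10 dL/L
VO2 = 6.3 * 3.9 * 10
VO2 = 245.7 mL/min


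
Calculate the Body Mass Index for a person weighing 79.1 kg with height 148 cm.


BMI = weight / height^2
height = 148 cm = 1.48 m
BMI = 79.1 / 1.48^2
BMI = 36.11 kg/m^2


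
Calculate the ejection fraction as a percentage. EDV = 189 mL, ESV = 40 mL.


SV = EDV - ESV = 189 - 40 = 149 mL
EF = SV/EDV * 100 = 149/189 * 100
EF = 78.84%


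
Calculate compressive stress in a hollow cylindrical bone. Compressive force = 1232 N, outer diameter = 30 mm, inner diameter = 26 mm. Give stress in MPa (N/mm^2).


A = pi*(r_o^2 - r_i^2)
r_o = 15 mm, r_i = 13 mm
A = 175.929 mm^2
sigma = F/A = 1232 / 175.929
sigma = 7.003 MPa


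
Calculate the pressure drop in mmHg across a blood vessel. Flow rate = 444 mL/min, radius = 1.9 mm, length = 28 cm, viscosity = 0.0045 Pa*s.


dP = 8*mu*L*Q / (pi*r^4)
Q = 444 mL/min = 7.4e-06 m^3/s
dP = 1821.91 Pa = 1821.91 / 133.322 mmHg = 13.67 mmHg


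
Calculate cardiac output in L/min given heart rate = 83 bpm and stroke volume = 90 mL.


CO = HR * SV
CO = 83 * 90 / 1000
CO = 7.47 L/min


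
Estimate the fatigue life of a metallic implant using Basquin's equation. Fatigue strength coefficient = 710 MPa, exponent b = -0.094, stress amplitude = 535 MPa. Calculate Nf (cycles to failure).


sigma_a = sigma_f' * (2Nf)^b
2Nf = (sigma_a/sigma_f')^(1/b)
2Nf = (535/710)^(1/-0.094)
2Nf = 20.29997
Nf = 10.15


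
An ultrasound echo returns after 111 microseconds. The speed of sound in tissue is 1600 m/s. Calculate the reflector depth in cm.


depth = c * t / 2
t = 111 us = 1.1100e-04 s
depth = 1600 * 1.1100e-04 / 2
depth = 0.0888 m = 8.88 cm


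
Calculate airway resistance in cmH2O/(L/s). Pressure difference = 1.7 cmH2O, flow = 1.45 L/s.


R = dP / flow
R = 1.7 / 1.45
R = 1.172 cmH2O/(L/s)


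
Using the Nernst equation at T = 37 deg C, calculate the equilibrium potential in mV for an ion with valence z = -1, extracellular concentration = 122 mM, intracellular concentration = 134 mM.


E = (RT/(zF)) * ln(C_out/C_in)
T = 37 + 273.15 = 310.15 K
E = (8.314 * 310.15 / (-1 * 96485)) * ln(122/134)
E = 2.507 mV


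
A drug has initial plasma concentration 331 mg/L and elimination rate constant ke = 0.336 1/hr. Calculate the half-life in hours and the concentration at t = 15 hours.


t_half = ln(2) / ke = 0.693147 / 0.336 = 2.063 hr
C(t) = C0 * exp(-ke*t) = 331 * exp(-0.336*15)
C(15) = 2.143 mg/L


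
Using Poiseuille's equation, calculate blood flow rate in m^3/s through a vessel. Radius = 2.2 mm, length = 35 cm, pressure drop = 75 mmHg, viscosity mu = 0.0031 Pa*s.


Q = pi*r^4*dP / (8*mu*L)
r = 0.0022 m, L = 0.35 m
dP = 75 mmHg = 9999.15 Pa
Q = 8.4778e-05 m^3/s


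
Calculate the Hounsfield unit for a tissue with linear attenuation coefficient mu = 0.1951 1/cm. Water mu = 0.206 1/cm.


HU = ((mu_tissue - mu_water) / mu_water) * 1000
HU = ((0.1951 - 0.206) / 0.206) * 1000
HU = -52.91


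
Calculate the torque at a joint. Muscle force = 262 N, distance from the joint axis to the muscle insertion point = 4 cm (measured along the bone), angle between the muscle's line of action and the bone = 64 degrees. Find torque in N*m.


Torque = F * d * sin(theta)   (moment arm = d*sin(theta))
d = 4 cm = 0.04 m
Torque = 262 * 0.04 * sin(64)
Torque = 9.419 N*m


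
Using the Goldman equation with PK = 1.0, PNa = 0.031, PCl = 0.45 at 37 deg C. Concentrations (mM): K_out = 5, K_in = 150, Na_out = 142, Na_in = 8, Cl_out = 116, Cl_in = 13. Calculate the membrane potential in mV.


Vm = (RT/F)*ln((PK*Ko + PNa*Nao + PCl*Cli)/(PK*Ki + PNa*Nai + PCl*Clo))
Numer = 15.252, Denom = 202.448
Vm = -69.11 mV


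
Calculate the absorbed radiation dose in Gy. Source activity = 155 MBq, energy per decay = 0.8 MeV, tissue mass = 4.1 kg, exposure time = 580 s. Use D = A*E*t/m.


A = 155 MBq = 1.5500e+08 Bq
E = 0.8 MeV = 1.2816e-13 J
D = A*E*t/m = 1.5500e+08*1.2816e-13*580/4.1
D = 0.00281 Gy


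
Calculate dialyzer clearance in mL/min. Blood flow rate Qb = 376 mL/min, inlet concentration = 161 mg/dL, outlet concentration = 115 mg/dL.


K = Qb * (Cb_in - Cb_out) / Cb_in
K = 376 * (161 - 115) / 161
K = 107.4 mL/min


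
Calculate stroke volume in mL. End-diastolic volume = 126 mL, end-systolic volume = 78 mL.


SV = EDV - ESV
SV = 126 - 78
SV = 48 mL


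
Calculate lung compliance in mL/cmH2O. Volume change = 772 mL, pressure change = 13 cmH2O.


C = dV / dP
C = 772 / 13
C = 59.38 mL/cmH2O


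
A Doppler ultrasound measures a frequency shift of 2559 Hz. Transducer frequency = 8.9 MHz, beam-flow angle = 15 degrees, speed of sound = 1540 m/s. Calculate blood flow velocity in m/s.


v = fd * c / (2 * f0 * cos(theta))
v = 2559 * 1540 / (2 * 8.9000e+06 * cos(15))
v = 0.2292 m/s


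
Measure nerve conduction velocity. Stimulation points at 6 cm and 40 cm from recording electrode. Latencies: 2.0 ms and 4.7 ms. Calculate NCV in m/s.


Distance = (40 - 6) / 100 = 0.34 m
dt = (4.7 - 2.0) / 1000 = 0.0027 s
NCV = dist / dt = 125.9 m/s


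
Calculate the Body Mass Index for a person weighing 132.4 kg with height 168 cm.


BMI = weight / height^2
height = 168 cm = 1.68 m
BMI = 132.4 / 1.68^2
BMI = 46.91 kg/m^2


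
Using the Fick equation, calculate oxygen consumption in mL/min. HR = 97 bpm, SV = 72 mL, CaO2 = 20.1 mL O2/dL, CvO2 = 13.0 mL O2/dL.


CO = HR*SV = 97*72/1000 = 6.984 L/min
a-v O2 diff = 20.1 - 13.0 = 7.1 mL/dL
VO2 = CO * (CaO2-CvO2) * 10 dL/L
VO2 = 6.984 * 7.1 * 10
VO2 = 495.9 mL/min


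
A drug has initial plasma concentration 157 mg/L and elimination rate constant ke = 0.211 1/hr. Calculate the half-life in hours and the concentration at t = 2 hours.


t_half = ln(2) / ke = 0.693147 / 0.211 = 3.285 hr
C(t) = C0 * exp(-ke*t) = 157 * exp(-0.211*2)
C(2) = 103 mg/L


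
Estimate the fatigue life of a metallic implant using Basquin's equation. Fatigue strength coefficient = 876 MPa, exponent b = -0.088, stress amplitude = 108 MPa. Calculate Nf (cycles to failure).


sigma_a = sigma_f' * (2Nf)^b
2Nf = (sigma_a/sigma_f')^(1/b)
2Nf = (108/876)^(1/-0.088)
2Nf = 2.1402206e+10
Nf = 1.0701e+10


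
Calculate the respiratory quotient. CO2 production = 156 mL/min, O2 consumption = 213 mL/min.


RQ = VCO2 / VO2
RQ = 156 / 213
RQ = 0.7324


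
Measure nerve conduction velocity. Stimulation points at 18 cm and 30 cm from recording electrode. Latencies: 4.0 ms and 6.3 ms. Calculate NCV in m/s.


Distance = (30 - 18) / 100 = 0.12 m
dt = (6.3 - 4.0) / 1000 = 0.0023 s
NCV = dist / dt = 52.17 m/s


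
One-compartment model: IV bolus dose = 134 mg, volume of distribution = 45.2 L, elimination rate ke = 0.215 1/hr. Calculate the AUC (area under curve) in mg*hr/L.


C0 = Dose/Vd = 134/45.2 = 2.9646 mg/L
AUC = C0/ke = 2.9646/0.215
AUC = 13.79 mg*hr/L


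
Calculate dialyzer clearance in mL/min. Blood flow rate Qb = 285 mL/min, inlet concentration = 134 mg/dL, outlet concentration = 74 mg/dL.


K = Qb * (Cb_in - Cb_out) / Cb_in
K = 285 * (134 - 74) / 134
K = 127.6 mL/min


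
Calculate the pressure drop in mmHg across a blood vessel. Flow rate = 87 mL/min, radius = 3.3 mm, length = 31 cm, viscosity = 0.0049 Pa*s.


dP = 8*mu*L*Q / (pi*r^4)
Q = 87 mL/min = 1.45e-06 m^3/s
dP = 47.2944 Pa = 47.2944 / 133.322 mmHg = 0.3547 mmHg


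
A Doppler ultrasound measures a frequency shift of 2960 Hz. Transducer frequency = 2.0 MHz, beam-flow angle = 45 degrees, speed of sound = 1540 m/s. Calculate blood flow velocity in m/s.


v = fd * c / (2 * f0 * cos(theta))
v = 2960 * 1540 / (2 * 2.0000e+06 * cos(45))
v = 1.612 m/s


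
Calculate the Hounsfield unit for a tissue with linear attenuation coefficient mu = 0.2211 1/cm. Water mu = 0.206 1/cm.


HU = ((mu_tissue - mu_water) / mu_water) * 1000
HU = ((0.2211 - 0.206) / 0.206) * 1000
HU = 73.3


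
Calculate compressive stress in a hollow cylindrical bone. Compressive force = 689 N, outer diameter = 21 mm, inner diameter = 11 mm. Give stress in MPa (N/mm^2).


A = pi*(r_o^2 - r_i^2)
r_o = 10.5 mm, r_i = 5.5 mm
A = 251.327 mm^2
sigma = F/A = 689 / 251.327
sigma = 2.741 MPa


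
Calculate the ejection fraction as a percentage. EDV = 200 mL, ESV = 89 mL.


SV = EDV - ESV = 200 - 89 = 111 mL
EF = SV/EDV * 100 = 111/200 * 100
EF = 55.5%


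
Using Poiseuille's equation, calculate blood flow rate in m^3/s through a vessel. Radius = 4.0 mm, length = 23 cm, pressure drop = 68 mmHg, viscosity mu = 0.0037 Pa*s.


Q = pi*r^4*dP / (8*mu*L)
r = 0.004 m, L = 0.23 m
dP = 68 mmHg = 9065.896 Pa
Q = 0.001071 m^3/s


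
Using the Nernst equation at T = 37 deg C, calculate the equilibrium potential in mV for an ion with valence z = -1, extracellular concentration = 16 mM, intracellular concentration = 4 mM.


E = (RT/(zF)) * ln(C_out/C_in)
T = 37 + 273.15 = 310.15 K
E = (8.314 * 310.15 / (-1 * 96485)) * ln(16/4)
E = -37.05 mV


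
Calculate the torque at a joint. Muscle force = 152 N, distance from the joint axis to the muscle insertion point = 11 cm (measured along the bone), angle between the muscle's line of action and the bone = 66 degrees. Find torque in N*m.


Torque = F * d * sin(theta)   (moment arm = d*sin(theta))
d = 11 cm = 0.11 m
Torque = 152 * 0.11 * sin(66)
Torque = 15.27 N*m


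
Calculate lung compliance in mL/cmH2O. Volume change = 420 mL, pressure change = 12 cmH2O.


C = dV / dP
C = 420 / 12
C = 35 mL/cmH2O


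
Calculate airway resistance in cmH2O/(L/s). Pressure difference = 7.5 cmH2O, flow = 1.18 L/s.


R = dP / flow
R = 7.5 / 1.18
R = 6.356 cmH2O/(L/s)


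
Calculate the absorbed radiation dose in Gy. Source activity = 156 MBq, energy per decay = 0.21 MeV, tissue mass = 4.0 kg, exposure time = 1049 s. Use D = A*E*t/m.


A = 156 MBq = 1.5600e+08 Bq
E = 0.21 MeV = 3.3642e-14 J
D = A*E*t/m = 1.5600e+08*3.3642e-14*1049/4.0
D = 0.001376 Gy


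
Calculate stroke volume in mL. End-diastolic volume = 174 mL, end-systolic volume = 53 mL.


SV = EDV - ESV
SV = 174 - 53
SV = 121 mL


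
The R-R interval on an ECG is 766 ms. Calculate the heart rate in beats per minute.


HR = 60 / RR_interval(s)
RR = 766 ms = 0.766 s
HR = 60 / 0.766 = 78.33 bpm


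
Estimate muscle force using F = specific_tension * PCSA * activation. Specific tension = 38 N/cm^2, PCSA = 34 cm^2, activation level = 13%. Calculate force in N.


F = sigma * PCSA * activation
F = 38 * 34 * 0.13
F = 168 N


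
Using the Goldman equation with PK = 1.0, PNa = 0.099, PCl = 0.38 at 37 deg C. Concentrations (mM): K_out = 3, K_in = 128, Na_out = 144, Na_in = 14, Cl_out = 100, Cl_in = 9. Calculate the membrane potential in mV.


Vm = (RT/F)*ln((PK*Ko + PNa*Nao + PCl*Cli)/(PK*Ki + PNa*Nai + PCl*Clo))
Numer = 20.676, Denom = 167.386
Vm = -55.89 mV


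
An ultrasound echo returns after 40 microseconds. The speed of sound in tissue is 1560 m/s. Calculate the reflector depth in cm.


depth = c * t / 2
t = 40 us = 4.0000e-05 s
depth = 1560 * 4.0000e-05 / 2
depth = 0.0312 m = 3.12 cm


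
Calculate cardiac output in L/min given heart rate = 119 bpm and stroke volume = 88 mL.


CO = HR * SV
CO = 119 * 88 / 1000
CO = 10.47 L/min


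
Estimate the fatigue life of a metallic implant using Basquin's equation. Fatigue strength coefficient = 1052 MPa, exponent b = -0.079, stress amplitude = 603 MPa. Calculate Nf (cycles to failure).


sigma_a = sigma_f' * (2Nf)^b
2Nf = (sigma_a/sigma_f')^(1/b)
2Nf = (603/1052)^(1/-0.079)
2Nf = 1146.7633
Nf = 573.4


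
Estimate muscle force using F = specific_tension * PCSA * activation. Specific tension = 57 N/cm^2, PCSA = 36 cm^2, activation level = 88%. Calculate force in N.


F = sigma * PCSA * activation
F = 57 * 36 * 0.88
F = 1806 N


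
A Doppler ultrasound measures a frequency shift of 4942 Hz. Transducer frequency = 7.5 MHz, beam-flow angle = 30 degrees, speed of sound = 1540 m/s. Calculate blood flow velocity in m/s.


v = fd * c / (2 * f0 * cos(theta))
v = 4942 * 1540 / (2 * 7.5000e+06 * cos(30))
v = 0.5859 m/s


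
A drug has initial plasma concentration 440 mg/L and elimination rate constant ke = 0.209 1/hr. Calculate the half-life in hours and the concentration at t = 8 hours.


t_half = ln(2) / ke = 0.693147 / 0.209 = 3.316 hr
C(t) = C0 * exp(-ke*t) = 440 * exp(-0.209*8)
C(8) = 82.66 mg/L


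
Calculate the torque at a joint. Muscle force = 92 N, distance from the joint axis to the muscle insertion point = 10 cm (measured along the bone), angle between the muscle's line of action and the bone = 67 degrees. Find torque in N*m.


Torque = F * d * sin(theta)   (moment arm = d*sin(theta))
d = 10 cm = 0.1 m
Torque = 92 * 0.1 * sin(67)
Torque = 8.469 N*m


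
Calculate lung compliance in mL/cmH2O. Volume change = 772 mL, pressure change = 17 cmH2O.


C = dV / dP
C = 772 / 17
C = 45.41 mL/cmH2O


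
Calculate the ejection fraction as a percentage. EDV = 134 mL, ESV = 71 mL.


SV = EDV - ESV = 134 - 71 = 63 mL
EF = SV/EDV * 100 = 63/134 * 100
EF = 47.01%


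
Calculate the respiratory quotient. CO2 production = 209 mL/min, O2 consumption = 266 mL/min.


RQ = VCO2 / VO2
RQ = 209 / 266
RQ = 0.7857


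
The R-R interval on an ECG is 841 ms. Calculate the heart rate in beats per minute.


HR = 60 / RR_interval(s)
RR = 841 ms = 0.841 s
HR = 60 / 0.841 = 71.34 bpm


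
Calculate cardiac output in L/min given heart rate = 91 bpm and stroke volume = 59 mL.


CO = HR * SV
CO = 91 * 59 / 1000
CO = 5.369 L/min


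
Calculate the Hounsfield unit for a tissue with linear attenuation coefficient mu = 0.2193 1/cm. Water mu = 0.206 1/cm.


HU = ((mu_tissue - mu_water) / mu_water) * 1000
HU = ((0.2193 - 0.206) / 0.206) * 1000
HU = 64.56


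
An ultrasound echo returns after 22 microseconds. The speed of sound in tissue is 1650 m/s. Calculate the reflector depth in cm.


depth = c * t / 2
t = 22 us = 2.2000e-05 s
depth = 1650 * 2.2000e-05 / 2
depth = 0.01815 m = 1.815 cm


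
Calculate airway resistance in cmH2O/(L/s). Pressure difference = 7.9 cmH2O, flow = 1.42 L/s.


R = dP / flow
R = 7.9 / 1.42
R = 5.563 cmH2O/(L/s)


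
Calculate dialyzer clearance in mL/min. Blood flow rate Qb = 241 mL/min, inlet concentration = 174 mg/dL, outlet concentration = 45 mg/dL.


K = Qb * (Cb_in - Cb_out) / Cb_in
K = 241 * (174 - 45) / 174
K = 178.7 mL/min


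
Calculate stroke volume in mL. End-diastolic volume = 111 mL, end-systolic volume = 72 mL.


SV = EDV - ESV
SV = 111 - 72
SV = 39 mL


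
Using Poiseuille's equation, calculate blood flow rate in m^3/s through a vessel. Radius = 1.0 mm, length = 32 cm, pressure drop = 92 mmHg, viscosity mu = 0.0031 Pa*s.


Q = pi*r^4*dP / (8*mu*L)
r = 0.001 m, L = 0.32 m
dP = 92 mmHg = 12265.624 Pa
Q = 4.8555e-06 m^3/s


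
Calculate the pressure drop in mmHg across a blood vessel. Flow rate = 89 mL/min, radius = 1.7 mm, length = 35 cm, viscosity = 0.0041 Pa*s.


dP = 8*mu*L*Q / (pi*r^4)
Q = 89 mL/min = 1.48333e-06 m^3/s
dP = 648.984 Pa = 648.984 / 133.322 mmHg = 4.868 mmHg


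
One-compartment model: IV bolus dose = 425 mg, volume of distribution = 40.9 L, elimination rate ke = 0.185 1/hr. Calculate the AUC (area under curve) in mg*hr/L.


C0 = Dose/Vd = 425/40.9 = 10.3912 mg/L
AUC = C0/ke = 10.3912/0.185
AUC = 56.17 mg*hr/L


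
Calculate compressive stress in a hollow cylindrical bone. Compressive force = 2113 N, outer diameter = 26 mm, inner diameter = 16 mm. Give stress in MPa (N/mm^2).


A = pi*(r_o^2 - r_i^2)
r_o = 13 mm, r_i = 8 mm
A = 329.867 mm^2
sigma = F/A = 2113 / 329.867
sigma = 6.406 MPa


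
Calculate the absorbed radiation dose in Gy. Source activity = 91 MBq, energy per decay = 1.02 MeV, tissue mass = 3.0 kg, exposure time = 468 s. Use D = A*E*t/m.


A = 91 MBq = 9.1000e+07 Bq
E = 1.02 MeV = 1.63404e-13 J
D = A*E*t/m = 9.1000e+07*1.63404e-13*468/3.0
D = 0.00232 Gy


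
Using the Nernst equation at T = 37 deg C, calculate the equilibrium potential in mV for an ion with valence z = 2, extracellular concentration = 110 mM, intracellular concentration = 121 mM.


E = (RT/(zF)) * ln(C_out/C_in)
T = 37 + 273.15 = 310.15 K
E = (8.314 * 310.15 / (2 * 96485)) * ln(110/121)
E = -1.274 mV


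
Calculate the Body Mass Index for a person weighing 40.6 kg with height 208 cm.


BMI = weight / height^2
height = 208 cm = 2.08 m
BMI = 40.6 / 2.08^2
BMI = 9.384 kg/m^2


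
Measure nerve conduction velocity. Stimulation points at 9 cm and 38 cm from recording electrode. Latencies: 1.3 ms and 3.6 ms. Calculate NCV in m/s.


Distance = (38 - 9) / 100 = 0.29 m
dt = (3.6 - 1.3) / 1000 = 0.0023 s
NCV = dist / dt = 126.1 m/s


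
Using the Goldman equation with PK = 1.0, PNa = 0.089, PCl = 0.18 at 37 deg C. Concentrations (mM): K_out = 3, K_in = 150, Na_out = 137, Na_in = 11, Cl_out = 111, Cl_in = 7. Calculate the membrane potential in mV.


Vm = (RT/F)*ln((PK*Ko + PNa*Nao + PCl*Cli)/(PK*Ki + PNa*Nai + PCl*Clo))
Numer = 16.453, Denom = 170.959
Vm = -62.56 mV


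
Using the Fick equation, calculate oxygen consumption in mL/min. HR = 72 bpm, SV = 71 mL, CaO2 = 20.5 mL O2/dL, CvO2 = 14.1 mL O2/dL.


CO = HR*SV = 72*71/1000 = 5.112 L/min
a-v O2 diff = 20.5 - 14.1 = 6.4 mL/dL
VO2 = CO * (CaO2-CvO2) * 10 dL/L
VO2 = 5.112 * 6.4 * 10
VO2 = 327.2 mL/min


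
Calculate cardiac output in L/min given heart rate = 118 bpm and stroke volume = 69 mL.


CO = HR * SV
CO = 118 * 69 / 1000
CO = 8.142 L/min


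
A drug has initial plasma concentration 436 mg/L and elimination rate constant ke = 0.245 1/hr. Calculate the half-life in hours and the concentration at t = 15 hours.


t_half = ln(2) / ke = 0.693147 / 0.245 = 2.829 hr
C(t) = C0 * exp(-ke*t) = 436 * exp(-0.245*15)
C(15) = 11.05 mg/L


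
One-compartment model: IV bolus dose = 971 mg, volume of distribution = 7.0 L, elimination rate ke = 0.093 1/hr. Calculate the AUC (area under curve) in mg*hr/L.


C0 = Dose/Vd = 971/7.0 = 138.714 mg/L
AUC = C0/ke = 138.714/0.093
AUC = 1492 mg*hr/L


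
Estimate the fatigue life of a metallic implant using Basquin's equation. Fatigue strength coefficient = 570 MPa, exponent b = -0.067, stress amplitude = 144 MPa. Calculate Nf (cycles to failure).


sigma_a = sigma_f' * (2Nf)^b
2Nf = (sigma_a/sigma_f')^(1/b)
2Nf = (144/570)^(1/-0.067)
2Nf = 8.2812325e+08
Nf = 4.1406e+08


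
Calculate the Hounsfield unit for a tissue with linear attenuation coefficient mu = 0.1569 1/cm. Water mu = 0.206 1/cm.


HU = ((mu_tissue - mu_water) / mu_water) * 1000
HU = ((0.1569 - 0.206) / 0.206) * 1000
HU = -238.3


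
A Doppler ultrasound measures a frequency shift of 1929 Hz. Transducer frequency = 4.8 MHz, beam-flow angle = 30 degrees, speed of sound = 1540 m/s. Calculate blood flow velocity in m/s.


v = fd * c / (2 * f0 * cos(theta))
v = 1929 * 1540 / (2 * 4.8000e+06 * cos(30))
v = 0.3573 m/s


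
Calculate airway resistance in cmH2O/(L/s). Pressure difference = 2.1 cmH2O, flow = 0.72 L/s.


R = dP / flow
R = 2.1 / 0.72
R = 2.917 cmH2O/(L/s)


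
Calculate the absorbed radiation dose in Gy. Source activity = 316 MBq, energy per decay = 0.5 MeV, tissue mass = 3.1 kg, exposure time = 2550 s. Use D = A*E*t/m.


A = 316 MBq = 3.1600e+08 Bq
E = 0.5 MeV = 8.01e-14 J
D = A*E*t/m = 3.1600e+08*8.01e-14*2550/3.1
D = 0.02082 Gy


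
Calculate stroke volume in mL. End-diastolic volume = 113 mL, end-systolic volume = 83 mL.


SV = EDV - ESV
SV = 113 - 83
SV = 30 mL


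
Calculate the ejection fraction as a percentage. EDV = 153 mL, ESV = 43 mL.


SV = EDV - ESV = 153 - 43 = 110 mL
EF = SV/EDV * 100 = 110/153 * 100
EF = 71.9%


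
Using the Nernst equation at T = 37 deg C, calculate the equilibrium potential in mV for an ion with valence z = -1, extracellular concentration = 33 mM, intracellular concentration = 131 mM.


E = (RT/(zF)) * ln(C_out/C_in)
T = 37 + 273.15 = 310.15 K
E = (8.314 * 310.15 / (-1 * 96485)) * ln(33/131)
E = 36.85 mV


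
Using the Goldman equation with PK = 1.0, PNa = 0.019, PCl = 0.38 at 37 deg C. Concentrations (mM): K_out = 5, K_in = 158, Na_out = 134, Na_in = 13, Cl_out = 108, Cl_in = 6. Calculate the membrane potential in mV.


Vm = (RT/F)*ln((PK*Ko + PNa*Nao + PCl*Cli)/(PK*Ki + PNa*Nai + PCl*Clo))
Numer = 9.826, Denom = 199.287
Vm = -80.44 mV


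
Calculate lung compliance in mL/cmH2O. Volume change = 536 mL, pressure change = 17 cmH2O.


C = dV / dP
C = 536 / 17
C = 31.53 mL/cmH2O


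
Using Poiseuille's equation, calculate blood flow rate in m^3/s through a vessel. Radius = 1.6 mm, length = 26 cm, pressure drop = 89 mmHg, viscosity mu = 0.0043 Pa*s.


Q = pi*r^4*dP / (8*mu*L)
r = 0.0016 m, L = 0.26 m
dP = 89 mmHg = 11865.658 Pa
Q = 2.7314e-05 m^3/s


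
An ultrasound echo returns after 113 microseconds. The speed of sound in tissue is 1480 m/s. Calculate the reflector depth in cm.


depth = c * t / 2
t = 113 us = 1.1300e-04 s
depth = 1480 * 1.1300e-04 / 2
depth = 0.08362 m = 8.362 cm


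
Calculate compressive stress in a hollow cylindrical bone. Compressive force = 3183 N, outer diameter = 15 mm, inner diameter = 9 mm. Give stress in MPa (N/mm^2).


A = pi*(r_o^2 - r_i^2)
r_o = 7.5 mm, r_i = 4.5 mm
A = 113.097 mm^2
sigma = F/A = 3183 / 113.097
sigma = 28.14 MPa


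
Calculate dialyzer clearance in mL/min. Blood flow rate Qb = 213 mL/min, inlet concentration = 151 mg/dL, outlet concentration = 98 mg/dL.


K = Qb * (Cb_in - Cb_out) / Cb_in
K = 213 * (151 - 98) / 151
K = 74.76 mL/min


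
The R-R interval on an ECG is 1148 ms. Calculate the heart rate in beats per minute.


HR = 60 / RR_interval(s)
RR = 1148 ms = 1.148 s
HR = 60 / 1.148 = 52.26 bpm


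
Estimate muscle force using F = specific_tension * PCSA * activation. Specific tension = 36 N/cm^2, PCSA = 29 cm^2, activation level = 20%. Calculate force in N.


F = sigma * PCSA * activation
F = 36 * 29 * 0.2
F = 208.8 N


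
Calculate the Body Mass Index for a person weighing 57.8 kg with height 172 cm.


BMI = weight / height^2
height = 172 cm = 1.72 m
BMI = 57.8 / 1.72^2
BMI = 19.54 kg/m^2


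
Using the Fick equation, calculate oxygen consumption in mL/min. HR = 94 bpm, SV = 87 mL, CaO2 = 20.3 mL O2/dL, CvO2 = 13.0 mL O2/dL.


CO = HR*SV = 94*87/1000 = 8.178 L/min
a-v O2 diff = 20.3 - 13.0 = 7.3 mL/dL
VO2 = CO * (CaO2-CvO2) * 10 dL/L
VO2 = 8.178 * 7.3 * 10
VO2 = 597 mL/min


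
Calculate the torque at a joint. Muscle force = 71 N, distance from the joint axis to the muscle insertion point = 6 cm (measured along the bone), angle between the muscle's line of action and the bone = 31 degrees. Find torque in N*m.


Torque = F * d * sin(theta)   (moment arm = d*sin(theta))
d = 6 cm = 0.06 m
Torque = 71 * 0.06 * sin(31)
Torque = 2.194 N*m


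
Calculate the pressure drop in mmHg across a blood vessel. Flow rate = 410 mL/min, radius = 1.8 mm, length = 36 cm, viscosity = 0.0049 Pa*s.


dP = 8*mu*L*Q / (pi*r^4)
Q = 410 mL/min = 6.83333e-06 m^3/s
dP = 2924.02 Pa = 2924.02 / 133.322 mmHg = 21.93 mmHg


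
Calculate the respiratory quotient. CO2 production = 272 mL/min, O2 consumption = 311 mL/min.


RQ = VCO2 / VO2
RQ = 272 / 311
RQ = 0.8746


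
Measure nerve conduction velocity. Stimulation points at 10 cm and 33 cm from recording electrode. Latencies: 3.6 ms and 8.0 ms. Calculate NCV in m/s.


Distance = (33 - 10) / 100 = 0.23 m
dt = (8.0 - 3.6) / 1000 = 0.0044 s
NCV = dist / dt = 52.27 m/s


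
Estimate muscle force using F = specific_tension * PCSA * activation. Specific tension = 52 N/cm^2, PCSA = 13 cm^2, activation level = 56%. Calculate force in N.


F = sigma * PCSA * activation
F = 52 * 13 * 0.56
F = 378.6 N


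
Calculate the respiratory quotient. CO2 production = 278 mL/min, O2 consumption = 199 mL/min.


RQ = VCO2 / VO2
RQ = 278 / 199
RQ = 1.397


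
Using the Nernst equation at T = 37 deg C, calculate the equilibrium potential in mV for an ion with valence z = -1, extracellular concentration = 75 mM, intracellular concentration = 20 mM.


E = (RT/(zF)) * ln(C_out/C_in)
T = 37 + 273.15 = 310.15 K
E = (8.314 * 310.15 / (-1 * 96485)) * ln(75/20)
E = -35.32 mV


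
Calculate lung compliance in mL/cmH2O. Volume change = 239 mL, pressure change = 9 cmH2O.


C = dV / dP
C = 239 / 9
C = 26.56 mL/cmH2O


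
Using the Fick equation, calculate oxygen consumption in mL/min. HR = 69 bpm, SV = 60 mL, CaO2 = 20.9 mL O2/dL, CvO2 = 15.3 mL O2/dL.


CO = HR*SV = 69*60/1000 = 4.14 L/min
a-v O2 diff = 20.9 - 15.3 = 5.6 mL/dL
VO2 = CO * (CaO2-CvO2) * 10 dL/L
VO2 = 4.14 * 5.6 * 10
VO2 = 231.8 mL/min


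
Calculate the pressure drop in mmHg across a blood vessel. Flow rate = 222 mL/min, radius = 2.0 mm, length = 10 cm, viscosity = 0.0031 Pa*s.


dP = 8*mu*L*Q / (pi*r^4)
Q = 222 mL/min = 3.7e-06 m^3/s
dP = 182.551 Pa = 182.551 / 133.322 mmHg = 1.369 mmHg


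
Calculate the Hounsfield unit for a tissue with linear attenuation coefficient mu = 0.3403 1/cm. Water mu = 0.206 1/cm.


HU = ((mu_tissue - mu_water) / mu_water) * 1000
HU = ((0.3403 - 0.206) / 0.206) * 1000
HU = 651.9


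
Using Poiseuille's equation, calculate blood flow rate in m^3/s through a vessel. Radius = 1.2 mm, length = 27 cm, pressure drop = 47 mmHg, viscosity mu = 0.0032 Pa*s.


Q = pi*r^4*dP / (8*mu*L)
r = 0.0012 m, L = 0.27 m
dP = 47 mmHg = 6266.134 Pa
Q = 5.9057e-06 m^3/s


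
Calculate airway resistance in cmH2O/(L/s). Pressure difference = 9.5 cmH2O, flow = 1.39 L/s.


R = dP / flow
R = 9.5 / 1.39
R = 6.835 cmH2O/(L/s)


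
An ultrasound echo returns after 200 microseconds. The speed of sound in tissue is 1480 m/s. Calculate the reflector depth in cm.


depth = c * t / 2
t = 200 us = 2.0000e-04 s
depth = 1480 * 2.0000e-04 / 2
depth = 0.148 m = 14.8 cm


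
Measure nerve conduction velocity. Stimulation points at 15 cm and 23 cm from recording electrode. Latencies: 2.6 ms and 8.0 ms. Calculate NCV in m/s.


Distance = (23 - 15) / 100 = 0.08 m
dt = (8.0 - 2.6) / 1000 = 0.0054 s
NCV = dist / dt = 14.81 m/s


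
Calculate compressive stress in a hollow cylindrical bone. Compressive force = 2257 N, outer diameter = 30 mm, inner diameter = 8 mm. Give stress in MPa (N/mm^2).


A = pi*(r_o^2 - r_i^2)
r_o = 15 mm, r_i = 4 mm
A = 656.593 mm^2
sigma = F/A = 2257 / 656.593
sigma = 3.437 MPa


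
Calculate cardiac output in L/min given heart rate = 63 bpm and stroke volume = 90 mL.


CO = HR * SV
CO = 63 * 90 / 1000
CO = 5.67 L/min


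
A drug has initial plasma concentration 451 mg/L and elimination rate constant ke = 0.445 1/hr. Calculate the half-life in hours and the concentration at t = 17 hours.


t_half = ln(2) / ke = 0.693147 / 0.445 = 1.558 hr
C(t) = C0 * exp(-ke*t) = 451 * exp(-0.445*17)
C(17) = 0.2337 mg/L


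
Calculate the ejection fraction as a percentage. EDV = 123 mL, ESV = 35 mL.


SV = EDV - ESV = 123 - 35 = 88 mL
EF = SV/EDV * 100 = 88/123 * 100
EF = 71.54%


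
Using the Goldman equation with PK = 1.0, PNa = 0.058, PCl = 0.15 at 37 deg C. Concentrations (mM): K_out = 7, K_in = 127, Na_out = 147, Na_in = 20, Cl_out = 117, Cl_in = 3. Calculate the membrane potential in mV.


Vm = (RT/F)*ln((PK*Ko + PNa*Nao + PCl*Cli)/(PK*Ki + PNa*Nai + PCl*Clo))
Numer = 15.976, Denom = 145.71
Vm = -59.08 mV


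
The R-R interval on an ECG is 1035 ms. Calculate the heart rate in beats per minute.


HR = 60 / RR_interval(s)
RR = 1035 ms = 1.035 s
HR = 60 / 1.035 = 57.97 bpm


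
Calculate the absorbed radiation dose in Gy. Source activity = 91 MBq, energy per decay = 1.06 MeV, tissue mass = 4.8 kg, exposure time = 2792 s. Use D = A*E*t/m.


A = 91 MBq = 9.1000e+07 Bq
E = 1.06 MeV = 1.69812e-13 J
D = A*E*t/m = 9.1000e+07*1.69812e-13*2792/4.8
D = 0.008988 Gy


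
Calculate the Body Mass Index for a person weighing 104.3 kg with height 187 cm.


BMI = weight / height^2
height = 187 cm = 1.87 m
BMI = 104.3 / 1.87^2
BMI = 29.83 kg/m^2


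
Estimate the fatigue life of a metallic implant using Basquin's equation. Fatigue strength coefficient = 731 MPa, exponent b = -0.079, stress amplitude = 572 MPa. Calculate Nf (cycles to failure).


sigma_a = sigma_f' * (2Nf)^b
2Nf = (sigma_a/sigma_f')^(1/b)
2Nf = (572/731)^(1/-0.079)
2Nf = 22.303422
Nf = 11.15


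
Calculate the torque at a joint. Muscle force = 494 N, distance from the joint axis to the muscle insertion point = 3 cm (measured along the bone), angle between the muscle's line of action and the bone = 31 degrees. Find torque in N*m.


Torque = F * d * sin(theta)   (moment arm = d*sin(theta))
d = 3 cm = 0.03 m
Torque = 494 * 0.03 * sin(31)
Torque = 7.633 N*m


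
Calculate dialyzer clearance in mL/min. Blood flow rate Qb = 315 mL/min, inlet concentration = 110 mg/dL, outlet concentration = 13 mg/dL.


K = Qb * (Cb_in - Cb_out) / Cb_in
K = 315 * (110 - 13) / 110
K = 277.8 mL/min


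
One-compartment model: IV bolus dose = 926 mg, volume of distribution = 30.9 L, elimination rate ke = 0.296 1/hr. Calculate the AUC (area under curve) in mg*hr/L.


C0 = Dose/Vd = 926/30.9 = 29.9676 mg/L
AUC = C0/ke = 29.9676/0.296
AUC = 101.2 mg*hr/L


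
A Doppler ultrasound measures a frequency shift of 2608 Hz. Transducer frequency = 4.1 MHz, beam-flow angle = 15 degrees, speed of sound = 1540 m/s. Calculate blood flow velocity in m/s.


v = fd * c / (2 * f0 * cos(theta))
v = 2608 * 1540 / (2 * 4.1000e+06 * cos(15))
v = 0.5071 m/s


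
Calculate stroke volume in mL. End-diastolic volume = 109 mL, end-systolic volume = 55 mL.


SV = EDV - ESV
SV = 109 - 55
SV = 54 mL


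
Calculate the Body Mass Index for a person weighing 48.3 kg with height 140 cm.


BMI = weight / height^2
height = 140 cm = 1.4 m
BMI = 48.3 / 1.4^2
BMI = 24.64 kg/m^2


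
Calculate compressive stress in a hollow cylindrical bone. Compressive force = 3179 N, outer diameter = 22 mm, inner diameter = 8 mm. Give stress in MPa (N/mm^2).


A = pi*(r_o^2 - r_i^2)
r_o = 11 mm, r_i = 4 mm
A = 329.867 mm^2
sigma = F/A = 3179 / 329.867
sigma = 9.637 MPa


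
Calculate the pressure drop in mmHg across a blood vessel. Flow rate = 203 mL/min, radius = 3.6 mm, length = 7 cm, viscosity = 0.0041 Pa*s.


dP = 8*mu*L*Q / (pi*r^4)
Q = 203 mL/min = 3.38333e-06 m^3/s
dP = 14.7216 Pa = 14.7216 / 133.322 mmHg = 0.1104 mmHg


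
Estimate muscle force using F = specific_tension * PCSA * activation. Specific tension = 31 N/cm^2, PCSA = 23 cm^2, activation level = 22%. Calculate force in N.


F = sigma * PCSA * activation
F = 31 * 23 * 0.22
F = 156.9 N


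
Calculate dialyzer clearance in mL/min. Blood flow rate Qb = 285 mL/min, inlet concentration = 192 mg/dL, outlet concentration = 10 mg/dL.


K = Qb * (Cb_in - Cb_out) / Cb_in
K = 285 * (192 - 10) / 192
K = 270.2 mL/min


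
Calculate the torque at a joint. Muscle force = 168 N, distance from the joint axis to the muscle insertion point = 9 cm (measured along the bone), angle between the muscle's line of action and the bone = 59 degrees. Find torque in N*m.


Torque = F * d * sin(theta)   (moment arm = d*sin(theta))
d = 9 cm = 0.09 m
Torque = 168 * 0.09 * sin(59)
Torque = 12.96 N*m


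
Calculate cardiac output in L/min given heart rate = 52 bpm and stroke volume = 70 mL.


CO = HR * SV
CO = 52 * 70 / 1000
CO = 3.64 L/min


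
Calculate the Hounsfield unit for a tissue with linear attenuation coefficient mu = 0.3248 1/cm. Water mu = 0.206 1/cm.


HU = ((mu_tissue - mu_water) / mu_water) * 1000
HU = ((0.3248 - 0.206) / 0.206) * 1000
HU = 576.7


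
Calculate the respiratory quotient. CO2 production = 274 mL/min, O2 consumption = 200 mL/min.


RQ = VCO2 / VO2
RQ = 274 / 200
RQ = 1.37


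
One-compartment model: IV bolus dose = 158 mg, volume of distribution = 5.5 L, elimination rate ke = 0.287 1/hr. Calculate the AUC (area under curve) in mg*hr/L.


C0 = Dose/Vd = 158/5.5 = 28.7273 mg/L
AUC = C0/ke = 28.7273/0.287
AUC = 100.1 mg*hr/L


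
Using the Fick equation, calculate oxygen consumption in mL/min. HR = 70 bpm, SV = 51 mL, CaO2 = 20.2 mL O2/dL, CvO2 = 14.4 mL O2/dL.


CO = HR*SV = 70*51/1000 = 3.57 L/min
a-v O2 diff = 20.2 - 14.4 = 5.8 mL/dL
VO2 = CO * (CaO2-CvO2) * 10 dL/L
VO2 = 3.57 * 5.8 * 10
VO2 = 207.1 mL/min


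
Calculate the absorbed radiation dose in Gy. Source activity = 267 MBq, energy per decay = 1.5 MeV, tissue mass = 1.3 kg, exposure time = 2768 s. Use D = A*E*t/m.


A = 267 MBq = 2.6700e+08 Bq
E = 1.5 MeV = 2.403e-13 J
D = A*E*t/m = 2.6700e+08*2.403e-13*2768/1.3
D = 0.1366 Gy


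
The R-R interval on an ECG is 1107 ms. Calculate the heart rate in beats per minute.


HR = 60 / RR_interval(s)
RR = 1107 ms = 1.107 s
HR = 60 / 1.107 = 54.2 bpm


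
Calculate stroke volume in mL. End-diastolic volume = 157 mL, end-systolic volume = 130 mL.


SV = EDV - ESV
SV = 157 - 130
SV = 27 mL


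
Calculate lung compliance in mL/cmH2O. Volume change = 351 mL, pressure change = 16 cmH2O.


C = dV / dP
C = 351 / 16
C = 21.94 mL/cmH2O


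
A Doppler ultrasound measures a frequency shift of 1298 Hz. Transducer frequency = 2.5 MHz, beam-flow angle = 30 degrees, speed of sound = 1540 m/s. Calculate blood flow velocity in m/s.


v = fd * c / (2 * f0 * cos(theta))
v = 1298 * 1540 / (2 * 2.5000e+06 * cos(30))
v = 0.4616 m/s


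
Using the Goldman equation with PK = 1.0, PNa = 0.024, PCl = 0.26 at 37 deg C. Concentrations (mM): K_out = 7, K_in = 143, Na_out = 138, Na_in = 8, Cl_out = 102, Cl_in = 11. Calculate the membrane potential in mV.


Vm = (RT/F)*ln((PK*Ko + PNa*Nao + PCl*Cli)/(PK*Ki + PNa*Nai + PCl*Clo))
Numer = 13.172, Denom = 169.712
Vm = -68.31 mV


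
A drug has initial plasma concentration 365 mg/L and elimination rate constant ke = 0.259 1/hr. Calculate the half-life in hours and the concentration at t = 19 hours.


t_half = ln(2) / ke = 0.693147 / 0.259 = 2.676 hr
C(t) = C0 * exp(-ke*t) = 365 * exp(-0.259*19)
C(19) = 2.662 mg/L


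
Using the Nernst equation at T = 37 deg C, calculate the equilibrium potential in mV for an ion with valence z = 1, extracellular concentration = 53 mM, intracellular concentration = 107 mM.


E = (RT/(zF)) * ln(C_out/C_in)
T = 37 + 273.15 = 310.15 K
E = (8.314 * 310.15 / (1 * 96485)) * ln(53/107)
E = -18.78 mV


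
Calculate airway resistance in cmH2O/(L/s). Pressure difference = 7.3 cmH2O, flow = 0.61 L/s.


R = dP / flow
R = 7.3 / 0.61
R = 11.97 cmH2O/(L/s)


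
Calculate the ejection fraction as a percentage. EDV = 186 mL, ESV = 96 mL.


SV = EDV - ESV = 186 - 96 = 90 mL
EF = SV/EDV * 100 = 90/186 * 100
EF = 48.39%


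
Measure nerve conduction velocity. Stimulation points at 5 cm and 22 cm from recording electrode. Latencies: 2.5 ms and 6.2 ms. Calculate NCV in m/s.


Distance = (22 - 5) / 100 = 0.17 m
dt = (6.2 - 2.5) / 1000 = 0.0037 s
NCV = dist / dt = 45.95 m/s


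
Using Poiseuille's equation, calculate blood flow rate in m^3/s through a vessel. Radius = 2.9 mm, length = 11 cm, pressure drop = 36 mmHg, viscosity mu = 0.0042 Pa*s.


Q = pi*r^4*dP / (8*mu*L)
r = 0.0029 m, L = 0.11 m
dP = 36 mmHg = 4799.592 Pa
Q = 2.8855e-04 m^3/s


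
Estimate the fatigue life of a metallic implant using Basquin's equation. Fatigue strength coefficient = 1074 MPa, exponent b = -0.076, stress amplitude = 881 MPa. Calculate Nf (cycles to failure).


sigma_a = sigma_f' * (2Nf)^b
2Nf = (sigma_a/sigma_f')^(1/b)
2Nf = (881/1074)^(1/-0.076)
2Nf = 13.550405
Nf = 6.775


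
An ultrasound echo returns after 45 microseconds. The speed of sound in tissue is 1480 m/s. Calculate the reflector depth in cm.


depth = c * t / 2
t = 45 us = 4.5000e-05 s
depth = 1480 * 4.5000e-05 / 2
depth = 0.0333 m = 3.33 cm


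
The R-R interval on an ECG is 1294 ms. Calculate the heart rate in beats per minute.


HR = 60 / RR_interval(s)
RR = 1294 ms = 1.294 s
HR = 60 / 1.294 = 46.37 bpm


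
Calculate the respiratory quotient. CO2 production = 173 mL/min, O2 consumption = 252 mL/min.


RQ = VCO2 / VO2
RQ = 173 / 252
RQ = 0.6865


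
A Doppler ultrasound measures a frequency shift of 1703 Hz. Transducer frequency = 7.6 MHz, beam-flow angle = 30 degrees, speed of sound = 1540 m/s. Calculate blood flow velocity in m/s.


v = fd * c / (2 * f0 * cos(theta))
v = 1703 * 1540 / (2 * 7.6000e+06 * cos(30))
v = 0.1992 m/s


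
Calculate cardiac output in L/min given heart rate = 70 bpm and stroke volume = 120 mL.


CO = HR * SV
CO = 70 * 120 / 1000
CO = 8.4 L/min


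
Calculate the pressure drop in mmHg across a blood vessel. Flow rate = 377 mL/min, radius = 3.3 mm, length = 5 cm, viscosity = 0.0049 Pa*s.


dP = 8*mu*L*Q / (pi*r^4)
Q = 377 mL/min = 6.28333e-06 m^3/s
dP = 33.0552 Pa = 33.0552 / 133.322 mmHg = 0.2479 mmHg


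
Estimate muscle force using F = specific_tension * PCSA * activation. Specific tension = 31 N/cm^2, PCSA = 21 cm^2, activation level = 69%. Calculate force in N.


F = sigma * PCSA * activation
F = 31 * 21 * 0.69
F = 449.2 N


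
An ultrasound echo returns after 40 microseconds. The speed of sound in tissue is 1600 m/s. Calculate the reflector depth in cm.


depth = c * t / 2
t = 40 us = 4.0000e-05 s
depth = 1600 * 4.0000e-05 / 2
depth = 0.032 m = 3.2 cm


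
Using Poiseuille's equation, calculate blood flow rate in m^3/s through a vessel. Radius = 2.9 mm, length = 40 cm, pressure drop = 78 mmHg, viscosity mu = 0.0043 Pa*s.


Q = pi*r^4*dP / (8*mu*L)
r = 0.0029 m, L = 0.4 m
dP = 78 mmHg = 10399.116 Pa
Q = 1.6793e-04 m^3/s


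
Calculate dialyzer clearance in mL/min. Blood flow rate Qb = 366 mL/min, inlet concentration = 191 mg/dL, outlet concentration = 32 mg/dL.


K = Qb * (Cb_in - Cb_out) / Cb_in
K = 366 * (191 - 32) / 191
K = 304.7 mL/min


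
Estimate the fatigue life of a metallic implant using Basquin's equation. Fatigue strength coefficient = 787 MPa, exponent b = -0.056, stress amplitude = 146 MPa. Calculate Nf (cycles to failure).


sigma_a = sigma_f' * (2Nf)^b
2Nf = (sigma_a/sigma_f')^(1/b)
2Nf = (146/787)^(1/-0.056)
2Nf = 1.1605834e+13
Nf = 5.8029e+12


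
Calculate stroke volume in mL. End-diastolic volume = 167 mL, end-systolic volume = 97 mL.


SV = EDV - ESV
SV = 167 - 97
SV = 70 mL


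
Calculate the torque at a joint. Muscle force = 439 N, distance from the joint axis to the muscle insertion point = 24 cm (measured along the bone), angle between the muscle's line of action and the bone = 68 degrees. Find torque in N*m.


Torque = F * d * sin(theta)   (moment arm = d*sin(theta))
d = 24 cm = 0.24 m
Torque = 439 * 0.24 * sin(68)
Torque = 97.69 N*m


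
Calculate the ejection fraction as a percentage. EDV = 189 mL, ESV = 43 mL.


SV = EDV - ESV = 189 - 43 = 146 mL
EF = SV/EDV * 100 = 146/189 * 100
EF = 77.25%


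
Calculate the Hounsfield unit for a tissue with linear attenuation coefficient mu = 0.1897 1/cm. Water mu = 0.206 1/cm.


HU = ((mu_tissue - mu_water) / mu_water) * 1000
HU = ((0.1897 - 0.206) / 0.206) * 1000
HU = -79.13
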